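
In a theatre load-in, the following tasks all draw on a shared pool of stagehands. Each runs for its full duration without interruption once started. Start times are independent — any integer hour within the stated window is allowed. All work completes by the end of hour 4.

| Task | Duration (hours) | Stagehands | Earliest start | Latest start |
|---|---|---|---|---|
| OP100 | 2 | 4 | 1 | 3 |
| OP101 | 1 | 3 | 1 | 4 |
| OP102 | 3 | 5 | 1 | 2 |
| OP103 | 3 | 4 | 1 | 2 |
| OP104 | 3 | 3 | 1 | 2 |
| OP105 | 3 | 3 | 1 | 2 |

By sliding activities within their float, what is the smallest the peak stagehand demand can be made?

19

Early-start (OP100@1, OP101@1, OP102@1, OP103@1, OP104@1, OP105@1) gives peak 22: h1:22  h2:19  h3:15  h4:0.
Shift OP105→2.
Schedule OP100@1, OP101@1, OP102@1, OP103@1, OP104@1, OP105@2: h1:19  h2:19  h3:15  h4:3 — peak 19.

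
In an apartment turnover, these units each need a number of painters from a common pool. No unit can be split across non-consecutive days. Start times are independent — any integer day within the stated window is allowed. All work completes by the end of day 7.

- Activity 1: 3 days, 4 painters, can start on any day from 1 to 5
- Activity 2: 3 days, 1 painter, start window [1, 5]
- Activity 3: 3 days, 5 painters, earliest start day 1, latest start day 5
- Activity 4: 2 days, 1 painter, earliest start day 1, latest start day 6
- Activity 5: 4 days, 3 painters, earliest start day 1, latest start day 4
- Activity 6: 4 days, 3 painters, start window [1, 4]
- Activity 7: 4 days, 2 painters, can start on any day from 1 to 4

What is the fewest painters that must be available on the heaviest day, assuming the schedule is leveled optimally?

Early-start (Activity 1@1, Activity 2@1, Activity 3@1, Activity 4@1, Activity 5@1, Activity 6@1, Activity 7@1) gives peak 19: d1:19  d2:19  d3:18  d4:8  d5:0  d6:0  d7:0.
Shift Activity 4→4, Activity 5→4, Activity 6→4, Activity 7→4.
Schedule Activity 1@1, Activity 2@1, Activity 3@1, Activity 4@4, Activity 5@4, Activity 6@4, Activity 7@4: d1:10  d2:10  d3:10  d4:9  d5:9  d6:8  d7:8 — peak 10.
Total painter-days = 64 over 7 days ⇒ peak ≥ ⌈64/7⌉ = 10, so 10 is optimal.

10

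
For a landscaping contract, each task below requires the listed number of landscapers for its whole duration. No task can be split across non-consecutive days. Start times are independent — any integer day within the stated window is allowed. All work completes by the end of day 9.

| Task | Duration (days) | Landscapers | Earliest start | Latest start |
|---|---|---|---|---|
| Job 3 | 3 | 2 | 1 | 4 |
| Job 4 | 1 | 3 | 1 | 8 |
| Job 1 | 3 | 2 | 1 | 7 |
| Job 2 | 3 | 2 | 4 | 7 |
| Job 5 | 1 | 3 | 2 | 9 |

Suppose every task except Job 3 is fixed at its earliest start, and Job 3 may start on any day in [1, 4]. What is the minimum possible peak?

Job 3@1: d1:7  d2:7  d3:4  d4:2  d5:2  d6:2  d7:0  d8:0  d9:0 → peak 7
Job 3@2: d1:5  d2:7  d3:4  d4:4  d5:2  d6:2  d7:0  d8:0  d9:0 → peak 7
Job 3@3: d1:5  d2:5  d3:4  d4:4  d5:4  d6:2  d7:0  d8:0  d9:0 → peak 5
Job 3@4: d1:5  d2:5  d3:2  d4:4  d5:4  d6:4  d7:0  d8:0  d9:0 → peak 5
Best is Job 3@3, peak 5.

5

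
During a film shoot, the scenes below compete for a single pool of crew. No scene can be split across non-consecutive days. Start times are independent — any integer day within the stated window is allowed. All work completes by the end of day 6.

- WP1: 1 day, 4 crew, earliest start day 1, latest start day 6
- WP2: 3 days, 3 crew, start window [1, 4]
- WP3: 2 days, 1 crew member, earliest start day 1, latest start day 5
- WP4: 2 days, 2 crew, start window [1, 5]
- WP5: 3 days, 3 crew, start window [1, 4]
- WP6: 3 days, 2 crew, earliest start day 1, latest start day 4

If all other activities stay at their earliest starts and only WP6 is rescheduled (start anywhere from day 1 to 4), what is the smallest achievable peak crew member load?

13

WP6@1: d1:15  d2:11  d3:8  d4:0  d5:0  d6:0 → peak 15
WP6@2: d1:13  d2:11  d3:8  d4:2  d5:0  d6:0 → peak 13
WP6@3: d1:13  d2:9  d3:8  d4:2  d5:2  d6:0 → peak 13
WP6@4: d1:13  d2:9  d3:6  d4:2  d5:2  d6:2 → peak 13
Best is WP6@2, peak 13.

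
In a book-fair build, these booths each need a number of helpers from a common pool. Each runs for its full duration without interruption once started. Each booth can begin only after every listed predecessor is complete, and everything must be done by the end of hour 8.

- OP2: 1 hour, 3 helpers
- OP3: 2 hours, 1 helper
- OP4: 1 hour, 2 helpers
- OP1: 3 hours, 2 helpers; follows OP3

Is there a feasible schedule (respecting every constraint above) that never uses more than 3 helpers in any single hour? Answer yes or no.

yes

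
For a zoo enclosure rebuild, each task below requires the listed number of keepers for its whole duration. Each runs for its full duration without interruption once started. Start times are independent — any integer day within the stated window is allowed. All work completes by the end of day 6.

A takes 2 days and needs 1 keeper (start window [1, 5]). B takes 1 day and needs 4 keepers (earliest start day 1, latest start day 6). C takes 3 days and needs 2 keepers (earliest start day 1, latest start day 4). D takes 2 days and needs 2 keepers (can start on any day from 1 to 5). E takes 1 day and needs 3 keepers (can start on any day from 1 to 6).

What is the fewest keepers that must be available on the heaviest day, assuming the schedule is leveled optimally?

4

Early-start (A@1, B@1, C@1, D@1, E@1) gives peak 12: d1:12  d2:5  d3:2  d4:0  d5:0  d6:0.
Shift B→3, C→4, D→4.
Schedule A@1, B@3, C@4, D@4, E@1: d1:4  d2:1  d3:4  d4:4  d5:4  d6:2 — peak 4.
Total keeper-days = 19 over 6 days ⇒ peak ≥ ⌈19/6⌉ = 4, so 4 is optimal.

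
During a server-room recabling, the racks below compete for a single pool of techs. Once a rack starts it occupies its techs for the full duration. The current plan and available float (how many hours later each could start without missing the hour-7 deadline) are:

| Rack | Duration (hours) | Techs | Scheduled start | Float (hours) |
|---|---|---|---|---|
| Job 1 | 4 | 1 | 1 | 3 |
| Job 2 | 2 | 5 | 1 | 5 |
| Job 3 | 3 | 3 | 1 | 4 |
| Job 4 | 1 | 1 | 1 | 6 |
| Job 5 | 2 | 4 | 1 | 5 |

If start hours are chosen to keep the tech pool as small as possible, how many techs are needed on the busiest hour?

Early-start (Job 1@1, Job 2@1, Job 3@1, Job 4@1, Job 5@1) gives peak 14: h1:14  h2:13  h3:4  h4:1  h5:0  h6:0  h7:0.
Shift Job 2→6, Job 5→4.
Schedule Job 1@1, Job 2@6, Job 3@1, Job 4@1, Job 5@4: h1:5  h2:4  h3:4  h4:5  h5:4  h6:5  h7:5 — peak 5.
Total tech-hours = 32 over 7 hours ⇒ peak ≥ ⌈32/7⌉ = 5, so 5 is optimal.

5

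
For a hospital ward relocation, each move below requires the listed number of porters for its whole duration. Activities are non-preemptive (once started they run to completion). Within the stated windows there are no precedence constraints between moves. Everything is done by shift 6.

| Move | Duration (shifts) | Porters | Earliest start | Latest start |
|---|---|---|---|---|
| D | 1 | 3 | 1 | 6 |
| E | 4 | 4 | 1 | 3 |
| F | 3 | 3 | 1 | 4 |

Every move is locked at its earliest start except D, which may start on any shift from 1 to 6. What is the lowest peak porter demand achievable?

7

D@1: s1:10  s2:7  s3:7  s4:4  s5:0  s6:0 → peak 10
D@2: s1:7  s2:10  s3:7  s4:4  s5:0  s6:0 → peak 10
D@3: s1:7  s2:7  s3:10  s4:4  s5:0  s6:0 → peak 10
D@4: s1:7  s2:7  s3:7  s4:7  s5:0  s6:0 → peak 7
D@5: s1:7  s2:7  s3:7  s4:4  s5:3  s6:0 → peak 7
D@6: s1:7  s2:7  s3:7  s4:4  s5:0  s6:3 → peak 7
Best is D@4, peak 7.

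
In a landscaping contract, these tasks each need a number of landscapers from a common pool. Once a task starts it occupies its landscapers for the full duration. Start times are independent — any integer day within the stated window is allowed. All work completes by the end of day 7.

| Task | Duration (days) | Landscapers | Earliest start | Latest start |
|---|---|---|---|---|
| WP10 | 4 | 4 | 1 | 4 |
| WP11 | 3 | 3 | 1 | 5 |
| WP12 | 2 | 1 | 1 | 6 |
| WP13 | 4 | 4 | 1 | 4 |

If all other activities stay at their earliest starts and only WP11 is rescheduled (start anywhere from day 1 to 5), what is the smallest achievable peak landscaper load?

9

WP11@1: d1:12  d2:12  d3:11  d4:8  d5:0  d6:0  d7:0 → peak 12
WP11@2: d1:9  d2:12  d3:11  d4:11  d5:0  d6:0  d7:0 → peak 12
WP11@3: d1:9  d2:9  d3:11  d4:11  d5:3  d6:0  d7:0 → peak 11
WP11@4: d1:9  d2:9  d3:8  d4:11  d5:3  d6:3  d7:0 → peak 11
WP11@5: d1:9  d2:9  d3:8  d4:8  d5:3  d6:3  d7:3 → peak 9
Best is WP11@5, peak 9.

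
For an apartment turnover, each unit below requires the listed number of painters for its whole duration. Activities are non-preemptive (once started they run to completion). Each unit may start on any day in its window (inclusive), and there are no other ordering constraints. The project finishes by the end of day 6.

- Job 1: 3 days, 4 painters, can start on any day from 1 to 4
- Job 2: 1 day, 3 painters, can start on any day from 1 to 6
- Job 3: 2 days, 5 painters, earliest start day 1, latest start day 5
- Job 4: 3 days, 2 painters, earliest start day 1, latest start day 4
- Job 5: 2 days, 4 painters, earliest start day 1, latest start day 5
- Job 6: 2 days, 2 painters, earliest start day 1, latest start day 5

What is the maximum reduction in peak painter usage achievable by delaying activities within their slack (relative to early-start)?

12

Early-start peak: d1:20  d2:17  d3:6  d4:0  d5:0  d6:0 ⇒ 20.
Leveled (Job 1@1, Job 2@4, Job 3@5, Job 4@3, Job 5@1, Job 6@3): d1:8  d2:8  d3:8  d4:7  d5:7  d6:5 ⇒ 8.
Reduction 20 − 8 = 12.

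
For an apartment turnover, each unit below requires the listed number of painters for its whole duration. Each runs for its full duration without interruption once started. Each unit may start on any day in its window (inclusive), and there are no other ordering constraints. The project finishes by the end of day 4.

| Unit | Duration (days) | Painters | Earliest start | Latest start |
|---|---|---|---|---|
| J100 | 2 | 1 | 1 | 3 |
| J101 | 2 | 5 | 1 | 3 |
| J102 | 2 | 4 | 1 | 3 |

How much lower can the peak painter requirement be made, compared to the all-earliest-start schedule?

Early-start peak: d1:10  d2:10  d3:0  d4:0 ⇒ 10.
Leveled (J100@1, J101@3, J102@1): d1:5  d2:5  d3:5  d4:5 ⇒ 5.
Reduction 10 − 5 = 5.

5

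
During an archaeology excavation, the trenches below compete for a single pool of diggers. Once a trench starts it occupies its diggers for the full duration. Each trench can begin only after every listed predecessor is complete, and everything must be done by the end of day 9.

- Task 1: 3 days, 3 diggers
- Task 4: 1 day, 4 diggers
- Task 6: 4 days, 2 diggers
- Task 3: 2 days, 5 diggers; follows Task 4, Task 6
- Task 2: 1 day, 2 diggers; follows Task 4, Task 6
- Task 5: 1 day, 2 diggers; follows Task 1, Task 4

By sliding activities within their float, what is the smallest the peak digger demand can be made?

Early-start (Task 1@1, Task 4@1, Task 6@1, Task 3@5, Task 2@5, Task 5@4) gives peak 9: d1:9  d2:5  d3:5  d4:4  d5:7  d6:5  d7:0  d8:0  d9:0.
Shift Task 4→5, Task 3→6, Task 2→8, Task 5→8.
Schedule Task 1@1, Task 4@5, Task 6@1, Task 3@6, Task 2@8, Task 5@8: d1:5  d2:5  d3:5  d4:2  d5:4  d6:5  d7:5  d8:4  d9:0 — peak 5.

5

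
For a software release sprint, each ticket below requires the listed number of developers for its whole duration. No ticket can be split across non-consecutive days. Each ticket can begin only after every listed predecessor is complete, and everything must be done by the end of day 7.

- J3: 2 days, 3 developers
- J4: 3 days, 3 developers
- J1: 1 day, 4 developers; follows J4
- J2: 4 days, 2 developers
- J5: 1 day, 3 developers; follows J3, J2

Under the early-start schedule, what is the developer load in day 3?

At early start, day 3 has: J4, J2.
Demand: 3 + 2 = 5.

5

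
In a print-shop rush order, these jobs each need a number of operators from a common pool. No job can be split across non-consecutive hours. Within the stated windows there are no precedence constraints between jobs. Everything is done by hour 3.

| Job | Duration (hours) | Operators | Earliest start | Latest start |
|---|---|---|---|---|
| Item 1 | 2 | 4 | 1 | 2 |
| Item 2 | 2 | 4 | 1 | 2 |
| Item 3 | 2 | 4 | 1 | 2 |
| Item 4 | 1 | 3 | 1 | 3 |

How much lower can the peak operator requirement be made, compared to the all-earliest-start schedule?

Early-start peak: h1:15  h2:12  h3:0 ⇒ 15.
Leveled (Item 1@1, Item 2@1, Item 3@1, Item 4@3): h1:12  h2:12  h3:3 ⇒ 12.
Reduction 15 − 12 = 3.

3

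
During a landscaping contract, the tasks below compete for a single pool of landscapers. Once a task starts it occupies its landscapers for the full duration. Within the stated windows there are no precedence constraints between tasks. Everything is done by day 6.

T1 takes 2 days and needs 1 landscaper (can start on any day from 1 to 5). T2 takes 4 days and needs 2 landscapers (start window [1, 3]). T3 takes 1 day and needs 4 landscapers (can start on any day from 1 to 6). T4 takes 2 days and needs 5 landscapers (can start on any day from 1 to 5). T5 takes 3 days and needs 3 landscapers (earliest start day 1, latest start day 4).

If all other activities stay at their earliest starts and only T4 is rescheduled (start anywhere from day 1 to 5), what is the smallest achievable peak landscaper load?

10

T4@1: d1:15  d2:11  d3:5  d4:2  d5:0  d6:0 → peak 15
T4@2: d1:10  d2:11  d3:10  d4:2  d5:0  d6:0 → peak 11
T4@3: d1:10  d2:6  d3:10  d4:7  d5:0  d6:0 → peak 10
T4@4: d1:10  d2:6  d3:5  d4:7  d5:5  d6:0 → peak 10
T4@5: d1:10  d2:6  d3:5  d4:2  d5:5  d6:5 → peak 10
Best is T4@3, peak 10.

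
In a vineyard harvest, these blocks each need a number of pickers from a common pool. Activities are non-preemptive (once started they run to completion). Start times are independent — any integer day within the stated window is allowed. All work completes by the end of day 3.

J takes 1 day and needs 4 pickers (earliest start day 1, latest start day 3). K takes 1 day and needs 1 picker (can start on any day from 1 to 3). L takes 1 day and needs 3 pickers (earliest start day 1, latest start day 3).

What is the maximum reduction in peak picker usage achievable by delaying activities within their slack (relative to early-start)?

Early-start peak: d1:8  d2:0  d3:0 ⇒ 8.
Leveled (J@1, K@2, L@2): d1:4  d2:4  d3:0 ⇒ 4.
Reduction 8 − 4 = 4.

4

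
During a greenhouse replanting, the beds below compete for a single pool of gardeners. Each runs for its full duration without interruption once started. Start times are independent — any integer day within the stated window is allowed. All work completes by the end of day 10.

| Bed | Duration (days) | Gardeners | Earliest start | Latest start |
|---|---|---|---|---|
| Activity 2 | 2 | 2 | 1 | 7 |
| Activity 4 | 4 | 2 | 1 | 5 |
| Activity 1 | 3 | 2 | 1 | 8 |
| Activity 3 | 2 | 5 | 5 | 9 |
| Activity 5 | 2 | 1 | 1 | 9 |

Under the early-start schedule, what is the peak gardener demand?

7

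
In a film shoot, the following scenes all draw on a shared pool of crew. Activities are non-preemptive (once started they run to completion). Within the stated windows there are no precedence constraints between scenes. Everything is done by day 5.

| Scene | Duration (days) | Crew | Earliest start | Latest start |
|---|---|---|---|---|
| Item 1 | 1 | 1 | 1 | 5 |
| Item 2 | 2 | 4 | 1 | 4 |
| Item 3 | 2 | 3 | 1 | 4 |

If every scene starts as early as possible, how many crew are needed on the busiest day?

Early-start schedule: Item 1@1, Item 2@1, Item 3@1.
Load per day: day 1: 8, day 2: 7, day 3: 0, day 4: 0, day 5: 0.
Peak is 8.

8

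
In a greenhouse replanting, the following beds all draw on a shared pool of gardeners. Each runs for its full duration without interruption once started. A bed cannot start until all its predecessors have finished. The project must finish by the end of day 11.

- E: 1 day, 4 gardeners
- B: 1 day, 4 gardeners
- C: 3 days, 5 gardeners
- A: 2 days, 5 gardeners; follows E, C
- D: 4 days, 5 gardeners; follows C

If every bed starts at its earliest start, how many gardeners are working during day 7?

5

At early start, day 7 has: D.
Demand: 5 = 5.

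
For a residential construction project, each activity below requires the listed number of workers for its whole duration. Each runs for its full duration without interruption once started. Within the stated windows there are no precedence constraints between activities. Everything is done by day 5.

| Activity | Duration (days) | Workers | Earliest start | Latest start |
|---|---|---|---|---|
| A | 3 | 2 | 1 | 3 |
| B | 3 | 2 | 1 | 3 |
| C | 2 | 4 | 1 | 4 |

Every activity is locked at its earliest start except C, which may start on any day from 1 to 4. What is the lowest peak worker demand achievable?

4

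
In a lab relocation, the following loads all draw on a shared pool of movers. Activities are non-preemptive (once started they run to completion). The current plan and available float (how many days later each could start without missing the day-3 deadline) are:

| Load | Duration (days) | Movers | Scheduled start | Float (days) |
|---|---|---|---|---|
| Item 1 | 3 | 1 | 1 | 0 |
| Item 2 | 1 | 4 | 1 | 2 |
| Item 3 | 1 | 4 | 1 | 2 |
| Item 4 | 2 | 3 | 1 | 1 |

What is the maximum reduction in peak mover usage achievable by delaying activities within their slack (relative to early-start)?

Early-start peak: d1:12  d2:4  d3:1 ⇒ 12.
Leveled (Item 1@1, Item 2@1, Item 3@2, Item 4@1): d1:8  d2:8  d3:1 ⇒ 8.
Reduction 12 − 8 = 4.

4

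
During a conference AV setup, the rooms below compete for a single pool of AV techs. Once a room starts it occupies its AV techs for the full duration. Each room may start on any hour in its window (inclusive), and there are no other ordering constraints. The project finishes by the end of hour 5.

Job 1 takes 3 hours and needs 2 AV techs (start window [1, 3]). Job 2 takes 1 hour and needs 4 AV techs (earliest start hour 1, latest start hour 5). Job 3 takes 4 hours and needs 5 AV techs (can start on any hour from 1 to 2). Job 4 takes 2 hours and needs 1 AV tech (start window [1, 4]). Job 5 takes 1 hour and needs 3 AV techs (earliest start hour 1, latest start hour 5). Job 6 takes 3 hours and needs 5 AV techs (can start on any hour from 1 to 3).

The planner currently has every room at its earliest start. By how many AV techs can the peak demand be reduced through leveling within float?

Early-start peak: h1:20  h2:13  h3:12  h4:5  h5:0 ⇒ 20.
Leveled (Job 1@1, Job 2@1, Job 3@1, Job 4@1, Job 5@2, Job 6@3): h1:12  h2:11  h3:12  h4:10  h5:5 ⇒ 12.
Reduction 20 − 12 = 8.

8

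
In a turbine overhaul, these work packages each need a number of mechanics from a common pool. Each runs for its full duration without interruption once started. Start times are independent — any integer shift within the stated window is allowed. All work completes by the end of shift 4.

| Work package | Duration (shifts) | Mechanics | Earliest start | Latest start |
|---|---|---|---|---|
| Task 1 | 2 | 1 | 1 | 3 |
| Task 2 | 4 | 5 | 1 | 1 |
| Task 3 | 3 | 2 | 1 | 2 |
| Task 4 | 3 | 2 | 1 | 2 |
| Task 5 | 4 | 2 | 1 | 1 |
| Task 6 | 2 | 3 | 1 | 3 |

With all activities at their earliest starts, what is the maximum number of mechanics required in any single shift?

15

Early-start schedule: Task 1@1, Task 2@1, Task 3@1, Task 4@1, Task 5@1, Task 6@1.
Load per shift: shift 1: 15, shift 2: 15, shift 3: 11, shift 4: 7.
Peak is 15.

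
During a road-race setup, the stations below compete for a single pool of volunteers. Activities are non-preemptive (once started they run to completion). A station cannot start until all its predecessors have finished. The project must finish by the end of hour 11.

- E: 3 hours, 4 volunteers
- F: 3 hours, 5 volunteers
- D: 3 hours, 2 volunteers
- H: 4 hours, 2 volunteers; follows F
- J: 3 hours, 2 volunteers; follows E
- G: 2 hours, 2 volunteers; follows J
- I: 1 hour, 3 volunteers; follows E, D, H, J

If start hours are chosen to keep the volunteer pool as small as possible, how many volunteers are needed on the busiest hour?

Early-start (E@1, F@1, D@1, H@4, J@4, G@7, I@8) gives peak 11: h1:11  h2:11  h3:11  h4:4  h5:4  h6:4  h7:4  h8:5  h9:0  h10:0  h11:0.
Shift F→4, H→7, J→7, G→10, I→11.
Schedule E@1, F@4, D@1, H@7, J@7, G@10, I@11: h1:6  h2:6  h3:6  h4:5  h5:5  h6:5  h7:4  h8:4  h9:4  h10:4  h11:5 — peak 6.

6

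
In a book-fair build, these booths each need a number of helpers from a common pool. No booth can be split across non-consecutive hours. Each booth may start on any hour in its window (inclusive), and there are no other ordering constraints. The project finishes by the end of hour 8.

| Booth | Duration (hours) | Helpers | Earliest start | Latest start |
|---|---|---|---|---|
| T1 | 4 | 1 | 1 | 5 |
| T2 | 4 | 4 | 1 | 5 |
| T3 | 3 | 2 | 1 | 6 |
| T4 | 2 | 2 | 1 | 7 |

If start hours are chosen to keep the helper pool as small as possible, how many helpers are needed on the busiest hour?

5

Early-start (T1@1, T2@1, T3@1, T4@1) gives peak 9: h1:9  h2:9  h3:7  h4:5  h5:0  h6:0  h7:0  h8:0.
Shift T3→5, T4→5.
Schedule T1@1, T2@1, T3@5, T4@5: h1:5  h2:5  h3:5  h4:5  h5:4  h6:4  h7:2  h8:0 — peak 5.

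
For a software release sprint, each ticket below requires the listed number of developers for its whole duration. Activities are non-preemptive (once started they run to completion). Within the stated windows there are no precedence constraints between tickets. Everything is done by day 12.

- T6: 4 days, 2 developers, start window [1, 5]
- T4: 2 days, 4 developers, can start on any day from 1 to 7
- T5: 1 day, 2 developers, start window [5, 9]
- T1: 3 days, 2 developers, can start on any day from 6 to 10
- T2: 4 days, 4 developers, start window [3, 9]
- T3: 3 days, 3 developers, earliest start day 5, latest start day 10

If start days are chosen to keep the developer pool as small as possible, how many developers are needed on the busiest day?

6

Early-start (T6@1, T4@1, T5@5, T1@6, T2@3, T3@5) gives peak 9: d1:6  d2:6  d3:6  d4:6  d5:9  d6:9  d7:5  d8:2  d9:0  d10:0  d11:0  d12:0.
Shift T3→7.
Schedule T6@1, T4@1, T5@5, T1@6, T2@3, T3@7: d1:6  d2:6  d3:6  d4:6  d5:6  d6:6  d7:5  d8:5  d9:3  d10:0  d11:0  d12:0 — peak 6.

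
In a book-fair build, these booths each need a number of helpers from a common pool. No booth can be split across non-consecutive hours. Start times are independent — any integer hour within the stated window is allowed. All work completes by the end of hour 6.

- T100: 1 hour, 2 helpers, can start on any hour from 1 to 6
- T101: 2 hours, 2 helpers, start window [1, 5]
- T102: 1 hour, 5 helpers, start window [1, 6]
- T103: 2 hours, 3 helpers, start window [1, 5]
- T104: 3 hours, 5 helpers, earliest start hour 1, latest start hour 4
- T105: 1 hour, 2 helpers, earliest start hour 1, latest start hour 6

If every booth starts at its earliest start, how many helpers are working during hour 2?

At early start, hour 2 has: T101, T103, T104.
Demand: 2 + 3 + 5 = 10.

10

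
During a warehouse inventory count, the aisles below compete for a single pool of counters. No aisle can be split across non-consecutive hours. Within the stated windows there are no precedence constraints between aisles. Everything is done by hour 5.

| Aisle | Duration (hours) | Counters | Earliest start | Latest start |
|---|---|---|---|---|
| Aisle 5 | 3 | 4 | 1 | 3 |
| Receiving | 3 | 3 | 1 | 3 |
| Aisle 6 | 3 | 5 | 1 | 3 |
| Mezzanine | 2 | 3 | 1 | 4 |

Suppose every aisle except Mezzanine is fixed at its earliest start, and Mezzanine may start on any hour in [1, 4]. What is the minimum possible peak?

Mezzanine@1: h1:15  h2:15  h3:12  h4:0  h5:0 → peak 15
Mezzanine@2: h1:12  h2:15  h3:15  h4:0  h5:0 → peak 15
Mezzanine@3: h1:12  h2:12  h3:15  h4:3  h5:0 → peak 15
Mezzanine@4: h1:12  h2:12  h3:12  h4:3  h5:3 → peak 12
Best is Mezzanine@4, peak 12.

12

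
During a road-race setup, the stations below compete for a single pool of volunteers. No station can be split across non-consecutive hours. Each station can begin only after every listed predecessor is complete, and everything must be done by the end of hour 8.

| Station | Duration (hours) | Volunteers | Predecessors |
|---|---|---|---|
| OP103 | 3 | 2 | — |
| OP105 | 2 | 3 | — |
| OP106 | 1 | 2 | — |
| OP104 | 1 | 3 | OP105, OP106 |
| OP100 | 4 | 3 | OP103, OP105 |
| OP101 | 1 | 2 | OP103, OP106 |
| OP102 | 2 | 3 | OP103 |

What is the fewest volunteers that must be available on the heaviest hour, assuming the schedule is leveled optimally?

6

Early-start (OP103@1, OP105@1, OP106@1, OP104@3, OP100@4, OP101@4, OP102@4) gives peak 8: h1:7  h2:5  h3:5  h4:8  h5:6  h6:3  h7:3  h8:0.
Shift OP106→3, OP104→4, OP101→5, OP102→6.
Schedule OP103@1, OP105@1, OP106@3, OP104@4, OP100@4, OP101@5, OP102@6: h1:5  h2:5  h3:4  h4:6  h5:5  h6:6  h7:6  h8:0 — peak 6.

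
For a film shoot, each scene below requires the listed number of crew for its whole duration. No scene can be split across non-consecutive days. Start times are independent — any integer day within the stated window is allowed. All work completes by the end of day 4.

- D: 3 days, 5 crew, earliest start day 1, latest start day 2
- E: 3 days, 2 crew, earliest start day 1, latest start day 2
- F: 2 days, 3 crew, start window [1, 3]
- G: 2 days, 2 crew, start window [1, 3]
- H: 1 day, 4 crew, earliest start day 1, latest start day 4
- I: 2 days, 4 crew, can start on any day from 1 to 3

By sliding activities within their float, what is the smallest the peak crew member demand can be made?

Early-start (D@1, E@1, F@1, G@1, H@1, I@1) gives peak 20: d1:20  d2:16  d3:7  d4:0.
Shift H→4, I→3.
Schedule D@1, E@1, F@1, G@1, H@4, I@3: d1:12  d2:12  d3:11  d4:8 — peak 12.

12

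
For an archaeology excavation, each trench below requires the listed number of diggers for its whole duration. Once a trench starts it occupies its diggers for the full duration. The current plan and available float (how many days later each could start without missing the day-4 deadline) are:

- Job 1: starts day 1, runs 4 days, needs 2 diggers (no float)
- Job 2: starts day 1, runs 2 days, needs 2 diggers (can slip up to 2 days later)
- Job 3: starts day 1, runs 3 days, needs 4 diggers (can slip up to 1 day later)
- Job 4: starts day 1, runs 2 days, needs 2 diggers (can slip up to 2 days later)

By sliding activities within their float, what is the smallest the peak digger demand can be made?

8

Early-start (Job 1@1, Job 2@1, Job 3@1, Job 4@1) gives peak 10: d1:10  d2:10  d3:6  d4:2.
Shift Job 4→3.
Schedule Job 1@1, Job 2@1, Job 3@1, Job 4@3: d1:8  d2:8  d3:8  d4:4 — peak 8.
No arrangement of the 18 feasible schedules does better.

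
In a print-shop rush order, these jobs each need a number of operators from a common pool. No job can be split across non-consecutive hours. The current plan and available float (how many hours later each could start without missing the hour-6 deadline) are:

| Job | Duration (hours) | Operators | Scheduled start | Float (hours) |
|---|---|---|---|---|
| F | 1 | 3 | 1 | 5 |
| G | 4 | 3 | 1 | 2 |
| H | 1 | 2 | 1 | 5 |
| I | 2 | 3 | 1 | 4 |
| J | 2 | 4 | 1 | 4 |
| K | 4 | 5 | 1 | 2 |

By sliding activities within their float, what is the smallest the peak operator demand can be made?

Early-start (F@1, G@1, H@1, I@1, J@1, K@1) gives peak 20: h1:20  h2:15  h3:8  h4:8  h5:0  h6:0.
Shift H→2, J→5, K→3.
Schedule F@1, G@1, H@2, I@1, J@5, K@3: h1:9  h2:8  h3:8  h4:8  h5:9  h6:9 — peak 9.
Total operator-hours = 51 over 6 hours ⇒ peak ≥ ⌈51/6⌉ = 9, so 9 is optimal.

9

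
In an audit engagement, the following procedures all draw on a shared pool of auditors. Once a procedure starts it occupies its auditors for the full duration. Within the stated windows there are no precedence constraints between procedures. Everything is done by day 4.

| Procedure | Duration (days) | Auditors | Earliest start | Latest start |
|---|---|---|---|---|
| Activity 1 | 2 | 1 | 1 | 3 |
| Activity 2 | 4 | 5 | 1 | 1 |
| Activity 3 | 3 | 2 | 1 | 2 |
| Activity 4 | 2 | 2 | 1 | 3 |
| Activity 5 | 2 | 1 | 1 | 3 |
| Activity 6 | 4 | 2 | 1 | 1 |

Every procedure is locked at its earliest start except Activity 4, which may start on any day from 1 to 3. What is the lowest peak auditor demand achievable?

11

Activity 4@1: d1:13  d2:13  d3:9  d4:7 → peak 13
Activity 4@2: d1:11  d2:13  d3:11  d4:7 → peak 13
Activity 4@3: d1:11  d2:11  d3:11  d4:9 → peak 11
Best is Activity 4@3, peak 11.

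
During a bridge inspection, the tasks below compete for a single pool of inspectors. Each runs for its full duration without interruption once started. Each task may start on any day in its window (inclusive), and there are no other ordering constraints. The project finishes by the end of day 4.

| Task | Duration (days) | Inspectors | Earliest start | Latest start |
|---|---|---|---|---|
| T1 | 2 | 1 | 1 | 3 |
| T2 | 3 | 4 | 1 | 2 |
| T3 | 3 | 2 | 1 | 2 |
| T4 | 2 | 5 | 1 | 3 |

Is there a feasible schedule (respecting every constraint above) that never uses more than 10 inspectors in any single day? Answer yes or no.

no

The minimum achievable peak is 11; 10 < 11, so no feasible schedule stays within the cap.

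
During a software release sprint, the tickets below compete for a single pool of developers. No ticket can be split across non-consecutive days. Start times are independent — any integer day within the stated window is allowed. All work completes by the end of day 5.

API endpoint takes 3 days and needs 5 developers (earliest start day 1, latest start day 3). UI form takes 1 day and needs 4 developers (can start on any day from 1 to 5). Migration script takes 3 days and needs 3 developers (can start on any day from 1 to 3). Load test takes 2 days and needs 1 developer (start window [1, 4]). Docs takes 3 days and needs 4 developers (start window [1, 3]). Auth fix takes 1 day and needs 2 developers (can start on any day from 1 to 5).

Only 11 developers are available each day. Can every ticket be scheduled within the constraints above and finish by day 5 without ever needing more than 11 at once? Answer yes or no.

The minimum achievable peak is 12; 11 < 12, so no feasible schedule stays within the cap.

no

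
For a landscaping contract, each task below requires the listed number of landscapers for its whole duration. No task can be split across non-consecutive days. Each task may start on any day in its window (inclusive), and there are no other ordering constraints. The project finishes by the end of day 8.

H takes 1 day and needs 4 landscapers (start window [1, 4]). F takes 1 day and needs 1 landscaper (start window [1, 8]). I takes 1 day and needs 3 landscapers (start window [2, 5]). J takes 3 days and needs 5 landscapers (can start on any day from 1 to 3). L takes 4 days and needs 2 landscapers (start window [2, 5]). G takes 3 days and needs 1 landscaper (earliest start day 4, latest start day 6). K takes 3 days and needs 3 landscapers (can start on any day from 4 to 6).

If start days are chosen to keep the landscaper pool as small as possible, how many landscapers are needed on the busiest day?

6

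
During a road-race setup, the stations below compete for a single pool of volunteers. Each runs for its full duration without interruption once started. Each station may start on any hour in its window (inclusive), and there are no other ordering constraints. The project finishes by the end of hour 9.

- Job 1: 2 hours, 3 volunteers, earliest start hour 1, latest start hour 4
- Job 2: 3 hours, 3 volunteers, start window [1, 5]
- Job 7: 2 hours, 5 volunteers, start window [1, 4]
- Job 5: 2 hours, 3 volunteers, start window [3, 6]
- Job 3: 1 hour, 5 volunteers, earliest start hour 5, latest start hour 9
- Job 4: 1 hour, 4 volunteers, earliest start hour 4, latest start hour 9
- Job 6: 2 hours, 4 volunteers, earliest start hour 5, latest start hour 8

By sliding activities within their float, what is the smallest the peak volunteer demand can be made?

Early-start (Job 1@1, Job 2@1, Job 7@1, Job 5@3, Job 3@5, Job 4@4, Job 6@5) gives peak 11: h1:11  h2:11  h3:6  h4:7  h5:9  h6:4  h7:0  h8:0  h9:0.
Shift Job 7→4, Job 5→6, Job 3→8, Job 4→9, Job 6→6.
Schedule Job 1@1, Job 2@1, Job 7@4, Job 5@6, Job 3@8, Job 4@9, Job 6@6: h1:6  h2:6  h3:3  h4:5  h5:5  h6:7  h7:7  h8:5  h9:4 — peak 7.

7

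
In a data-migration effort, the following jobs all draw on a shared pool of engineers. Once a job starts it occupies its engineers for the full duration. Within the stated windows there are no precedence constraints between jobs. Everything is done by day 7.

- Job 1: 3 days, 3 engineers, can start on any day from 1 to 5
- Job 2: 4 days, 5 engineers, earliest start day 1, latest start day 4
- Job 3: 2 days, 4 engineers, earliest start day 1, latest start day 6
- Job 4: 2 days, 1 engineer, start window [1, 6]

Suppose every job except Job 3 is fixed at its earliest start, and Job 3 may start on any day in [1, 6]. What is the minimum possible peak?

9

Job 3@1: d1:13  d2:13  d3:8  d4:5  d5:0  d6:0  d7:0 → peak 13
Job 3@2: d1:9  d2:13  d3:12  d4:5  d5:0  d6:0  d7:0 → peak 13
Job 3@3: d1:9  d2:9  d3:12  d4:9  d5:0  d6:0  d7:0 → peak 12
Job 3@4: d1:9  d2:9  d3:8  d4:9  d5:4  d6:0  d7:0 → peak 9
Job 3@5: d1:9  d2:9  d3:8  d4:5  d5:4  d6:4  d7:0 → peak 9
Job 3@6: d1:9  d2:9  d3:8  d4:5  d5:0  d6:4  d7:4 → peak 9
Best is Job 3@4, peak 9.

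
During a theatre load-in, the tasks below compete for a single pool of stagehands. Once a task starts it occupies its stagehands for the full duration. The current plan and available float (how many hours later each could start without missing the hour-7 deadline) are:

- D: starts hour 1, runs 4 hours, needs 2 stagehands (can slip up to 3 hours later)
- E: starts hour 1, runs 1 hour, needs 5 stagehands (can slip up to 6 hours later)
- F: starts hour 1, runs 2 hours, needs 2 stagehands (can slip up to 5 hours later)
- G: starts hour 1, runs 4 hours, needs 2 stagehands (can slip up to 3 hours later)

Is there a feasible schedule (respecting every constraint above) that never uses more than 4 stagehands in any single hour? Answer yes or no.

no

The minimum achievable peak is 5; 4 < 5, so no feasible schedule stays within the cap.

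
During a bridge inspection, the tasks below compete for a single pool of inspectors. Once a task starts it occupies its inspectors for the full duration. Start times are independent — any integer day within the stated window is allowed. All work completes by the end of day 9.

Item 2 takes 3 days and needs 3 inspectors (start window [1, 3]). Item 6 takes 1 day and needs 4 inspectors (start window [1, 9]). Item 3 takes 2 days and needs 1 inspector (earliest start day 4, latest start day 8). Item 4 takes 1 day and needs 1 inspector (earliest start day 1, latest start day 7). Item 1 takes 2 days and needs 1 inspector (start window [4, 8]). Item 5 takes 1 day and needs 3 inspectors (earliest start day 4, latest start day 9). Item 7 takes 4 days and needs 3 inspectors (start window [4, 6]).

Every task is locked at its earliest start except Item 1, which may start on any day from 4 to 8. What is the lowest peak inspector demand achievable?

8

Item 1@4: d1:8  d2:3  d3:3  d4:8  d5:5  d6:3  d7:3  d8:0  d9:0 → peak 8
Item 1@5: d1:8  d2:3  d3:3  d4:7  d5:5  d6:4  d7:3  d8:0  d9:0 → peak 8
Item 1@6: d1:8  d2:3  d3:3  d4:7  d5:4  d6:4  d7:4  d8:0  d9:0 → peak 8
Item 1@7: d1:8  d2:3  d3:3  d4:7  d5:4  d6:3  d7:4  d8:1  d9:0 → peak 8
Item 1@8: d1:8  d2:3  d3:3  d4:7  d5:4  d6:3  d7:3  d8:1  d9:1 → peak 8
Best is Item 1@4, peak 8.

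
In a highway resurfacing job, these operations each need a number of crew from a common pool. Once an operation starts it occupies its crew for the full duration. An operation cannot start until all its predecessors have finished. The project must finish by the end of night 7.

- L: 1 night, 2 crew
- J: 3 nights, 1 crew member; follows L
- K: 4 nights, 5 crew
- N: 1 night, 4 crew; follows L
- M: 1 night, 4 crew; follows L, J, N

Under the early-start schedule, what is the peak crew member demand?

10

Early-start schedule: L@1, J@2, K@1, N@2, M@5.
Load per night: night 1: 7, night 2: 10, night 3: 6, night 4: 6, night 5: 4, night 6: 0, night 7: 0.
Peak is 10.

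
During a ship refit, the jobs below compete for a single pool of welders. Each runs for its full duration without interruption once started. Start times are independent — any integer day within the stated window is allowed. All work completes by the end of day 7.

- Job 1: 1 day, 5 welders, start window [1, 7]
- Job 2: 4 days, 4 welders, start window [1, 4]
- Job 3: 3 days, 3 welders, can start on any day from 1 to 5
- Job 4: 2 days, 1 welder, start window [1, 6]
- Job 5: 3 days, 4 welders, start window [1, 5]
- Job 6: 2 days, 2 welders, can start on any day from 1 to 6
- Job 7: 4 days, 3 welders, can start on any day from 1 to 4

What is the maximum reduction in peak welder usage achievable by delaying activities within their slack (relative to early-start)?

Early-start peak: d1:22  d2:17  d3:14  d4:7  d5:0  d6:0  d7:0 ⇒ 22.
Leveled (Job 1@1, Job 2@1, Job 3@2, Job 4@1, Job 5@5, Job 6@2, Job 7@4): d1:10  d2:10  d3:9  d4:10  d5:7  d6:7  d7:7 ⇒ 10.
Reduction 22 − 10 = 12.

12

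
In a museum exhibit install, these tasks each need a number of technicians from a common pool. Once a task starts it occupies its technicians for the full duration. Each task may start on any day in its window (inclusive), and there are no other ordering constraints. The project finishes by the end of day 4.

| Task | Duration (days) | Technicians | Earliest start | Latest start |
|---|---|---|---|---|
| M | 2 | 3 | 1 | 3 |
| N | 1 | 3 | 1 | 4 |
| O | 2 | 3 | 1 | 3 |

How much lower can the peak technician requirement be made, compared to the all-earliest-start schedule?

Early-start peak: d1:9  d2:6  d3:0  d4:0 ⇒ 9.
Leveled (M@1, N@1, O@2): d1:6  d2:6  d3:3  d4:0 ⇒ 6.
Reduction 9 − 6 = 3.

3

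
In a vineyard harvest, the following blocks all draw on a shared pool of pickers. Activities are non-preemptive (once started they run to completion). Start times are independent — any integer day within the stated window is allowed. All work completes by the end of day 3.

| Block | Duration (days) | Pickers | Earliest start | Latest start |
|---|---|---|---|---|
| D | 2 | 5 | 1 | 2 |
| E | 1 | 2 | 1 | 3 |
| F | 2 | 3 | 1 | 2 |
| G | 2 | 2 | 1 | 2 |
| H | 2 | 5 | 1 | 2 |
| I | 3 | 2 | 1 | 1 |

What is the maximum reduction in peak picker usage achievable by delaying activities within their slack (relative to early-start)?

2

Early-start peak: d1:19  d2:17  d3:2 ⇒ 19.
Leveled (D@1, E@1, F@1, G@1, H@2, I@1): d1:14  d2:17  d3:7 ⇒ 17.
Reduction 19 − 17 = 2.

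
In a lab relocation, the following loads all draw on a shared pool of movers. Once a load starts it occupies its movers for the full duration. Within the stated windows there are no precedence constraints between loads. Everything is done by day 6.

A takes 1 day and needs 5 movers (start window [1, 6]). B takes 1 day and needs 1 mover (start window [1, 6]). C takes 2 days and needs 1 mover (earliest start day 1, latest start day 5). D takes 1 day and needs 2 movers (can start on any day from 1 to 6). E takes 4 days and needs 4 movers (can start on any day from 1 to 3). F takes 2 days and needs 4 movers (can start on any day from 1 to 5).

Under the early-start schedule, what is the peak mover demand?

17

Early-start schedule: A@1, B@1, C@1, D@1, E@1, F@1.
Load per day: day 1: 17, day 2: 9, day 3: 4, day 4: 4, day 5: 0, day 6: 0.
Peak is 17.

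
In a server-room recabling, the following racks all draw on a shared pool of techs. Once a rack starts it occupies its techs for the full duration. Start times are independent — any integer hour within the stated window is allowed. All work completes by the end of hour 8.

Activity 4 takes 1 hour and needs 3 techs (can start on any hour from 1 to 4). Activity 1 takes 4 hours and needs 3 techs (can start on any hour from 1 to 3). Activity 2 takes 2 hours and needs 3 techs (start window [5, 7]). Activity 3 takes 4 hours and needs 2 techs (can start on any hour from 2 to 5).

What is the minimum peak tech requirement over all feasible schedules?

5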